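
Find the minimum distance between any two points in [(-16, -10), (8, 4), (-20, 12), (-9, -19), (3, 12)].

Computing all pairwise distances among 5 points:

d((-16, -10), (8, 4)) = 27.7849
d((-16, -10), (-20, 12)) = 22.3607
d((-16, -10), (-9, -19)) = 11.4018
d((-16, -10), (3, 12)) = 29.0689
d((8, 4), (-20, 12)) = 29.1204
d((8, 4), (-9, -19)) = 28.6007
d((8, 4), (3, 12)) = 9.434 <-- minimum
d((-20, 12), (-9, -19)) = 32.8938
d((-20, 12), (3, 12)) = 23.0
d((-9, -19), (3, 12)) = 33.2415

Closest pair: (8, 4) and (3, 12) with distance 9.434

The closest pair is (8, 4) and (3, 12) with Euclidean distance 9.434. For 5 points, brute-force pairwise comparison is shown above. For large n, the divide-and-conquer algorithm (sort by x, recurse on halves, check the dividing strip) achieves O(n log n).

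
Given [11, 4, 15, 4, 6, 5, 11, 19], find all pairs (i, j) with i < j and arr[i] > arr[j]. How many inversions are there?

Finding inversions in [11, 4, 15, 4, 6, 5, 11, 19]:

(0, 1): arr[0]=11 > arr[1]=4
(0, 3): arr[0]=11 > arr[3]=4
(0, 4): arr[0]=11 > arr[4]=6
(0, 5): arr[0]=11 > arr[5]=5
(2, 3): arr[2]=15 > arr[3]=4
(2, 4): arr[2]=15 > arr[4]=6
(2, 5): arr[2]=15 > arr[5]=5
(2, 6): arr[2]=15 > arr[6]=11
(4, 5): arr[4]=6 > arr[5]=5

Total inversions: 9

The array has 9 inversion(s): (0,1), (0,3), (0,4), (0,5), (2,3), (2,4), (2,5), (2,6), (4,5). Each pair (i,j) satisfies i < j and arr[i] > arr[j].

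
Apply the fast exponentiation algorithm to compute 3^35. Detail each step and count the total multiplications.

Computing 3^35 by squaring (build up from 3^1; each line after the first costs one multiplication):

3^1 = 3
3^2 = (3^1)^2 = 3^2 = 9
3^4 = (3^2)^2 = 9^2 = 81
3^8 = (3^4)^2 = 81^2 = 6561
3^16 = (3^8)^2 = 6561^2 = 43046721
3^17 = 3 * 3^16 = 3 * 43046721 = 129140163
3^34 = (3^17)^2 = 129140163^2 = 16677181699666569
3^35 = 3 * 3^34 = 3 * 16677181699666569 = 50031545098999707

Result: 50031545098999707
Multiplications needed: 7 (7 lines after 3^1)

3^35 = 50031545098999707. Using exponentiation by squaring, this requires 7 multiplications. The key idea: if the exponent is even, square the half-power; if odd, multiply by the base once.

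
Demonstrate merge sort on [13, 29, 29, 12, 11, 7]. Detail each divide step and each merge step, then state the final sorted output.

Merge sort trace:

Split: [13, 29, 29, 12, 11, 7] -> [13, 29, 29] and [12, 11, 7]
  Split: [13, 29, 29] -> [13] and [29, 29]
    Split: [29, 29] -> [29] and [29]
    Merge: [29] + [29] -> [29, 29]
  Merge: [13] + [29, 29] -> [13, 29, 29]
  Split: [12, 11, 7] -> [12] and [11, 7]
    Split: [11, 7] -> [11] and [7]
    Merge: [11] + [7] -> [7, 11]
  Merge: [12] + [7, 11] -> [7, 11, 12]
Merge: [13, 29, 29] + [7, 11, 12] -> [7, 11, 12, 13, 29, 29]

Final sorted array: [7, 11, 12, 13, 29, 29]

The merge sort proceeds by recursively splitting the array and merging sorted halves.
After all merges, the sorted array is [7, 11, 12, 13, 29, 29].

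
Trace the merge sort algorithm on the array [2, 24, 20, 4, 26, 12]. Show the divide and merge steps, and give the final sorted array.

Merge sort trace:

Split: [2, 24, 20, 4, 26, 12] -> [2, 24, 20] and [4, 26, 12]
  Split: [2, 24, 20] -> [2] and [24, 20]
    Split: [24, 20] -> [24] and [20]
    Merge: [24] + [20] -> [20, 24]
  Merge: [2] + [20, 24] -> [2, 20, 24]
  Split: [4, 26, 12] -> [4] and [26, 12]
    Split: [26, 12] -> [26] and [12]
    Merge: [26] + [12] -> [12, 26]
  Merge: [4] + [12, 26] -> [4, 12, 26]
Merge: [2, 20, 24] + [4, 12, 26] -> [2, 4, 12, 20, 24, 26]

Final sorted array: [2, 4, 12, 20, 24, 26]

The merge sort proceeds by recursively splitting the array and merging sorted halves.
After all merges, the sorted array is [2, 4, 12, 20, 24, 26].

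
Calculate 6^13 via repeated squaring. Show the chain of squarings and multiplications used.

Computing 6^13 by squaring (build up from 6^1; each line after the first costs one multiplication):

6^1 = 6
6^2 = (6^1)^2 = 6^2 = 36
6^3 = 6 * 6^2 = 6 * 36 = 216
6^6 = (6^3)^2 = 216^2 = 46656
6^12 = (6^6)^2 = 46656^2 = 2176782336
6^13 = 6 * 6^12 = 6 * 2176782336 = 13060694016

Result: 13060694016
Multiplications needed: 5 (5 lines after 6^1)

6^13 = 13060694016. Using exponentiation by squaring, this requires 5 multiplications. The key idea: if the exponent is even, square the half-power; if odd, multiply by the base once.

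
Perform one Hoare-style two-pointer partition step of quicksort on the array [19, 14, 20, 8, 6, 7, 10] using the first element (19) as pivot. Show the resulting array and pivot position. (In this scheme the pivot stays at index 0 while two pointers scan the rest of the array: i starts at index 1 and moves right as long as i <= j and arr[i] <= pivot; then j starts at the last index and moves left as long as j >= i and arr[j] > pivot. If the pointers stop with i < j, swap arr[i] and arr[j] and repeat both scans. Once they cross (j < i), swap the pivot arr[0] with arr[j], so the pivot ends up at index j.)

Hoare-style two-pointer partition with pivot = 19:

Initial array: [19, 14, 20, 8, 6, 7, 10]

Pointers start at i = 1, j = 6.
i stops at index 2 (arr[2]=20 > 19), j stops at index 6 (arr[6]=10 <= 19): swap arr[2] and arr[6], array becomes [19, 14, 10, 8, 6, 7, 20]
i ends at 6, j ends at 5: the pointers have crossed (j < i), so scanning stops.

Swap pivot arr[0] with arr[5] to place pivot at position 5: [7, 14, 10, 8, 6, 19, 20]
Pivot position: 5

After partitioning with pivot 19, the array becomes [7, 14, 10, 8, 6, 19, 20]. The pivot is placed at index 5. All elements to the left of the pivot are <= 19, and all elements to the right are > 19.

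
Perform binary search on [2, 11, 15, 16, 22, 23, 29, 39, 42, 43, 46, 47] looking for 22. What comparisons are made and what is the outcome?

Binary search for 22 in [2, 11, 15, 16, 22, 23, 29, 39, 42, 43, 46, 47]:

lo=0, hi=11, mid=5, arr[mid]=23 -> 23 > 22, search left half
lo=0, hi=4, mid=2, arr[mid]=15 -> 15 < 22, search right half
lo=3, hi=4, mid=3, arr[mid]=16 -> 16 < 22, search right half
lo=4, hi=4, mid=4, arr[mid]=22 -> Found target at index 4!

Binary search finds 22 at index 4 after 4 comparisons. The search repeatedly halves the search space by comparing with the middle element.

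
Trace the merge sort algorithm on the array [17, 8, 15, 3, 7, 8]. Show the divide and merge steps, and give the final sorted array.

Merge sort trace:

Split: [17, 8, 15, 3, 7, 8] -> [17, 8, 15] and [3, 7, 8]
  Split: [17, 8, 15] -> [17] and [8, 15]
    Split: [8, 15] -> [8] and [15]
    Merge: [8] + [15] -> [8, 15]
  Merge: [17] + [8, 15] -> [8, 15, 17]
  Split: [3, 7, 8] -> [3] and [7, 8]
    Split: [7, 8] -> [7] and [8]
    Merge: [7] + [8] -> [7, 8]
  Merge: [3] + [7, 8] -> [3, 7, 8]
Merge: [8, 15, 17] + [3, 7, 8] -> [3, 7, 8, 8, 15, 17]

Final sorted array: [3, 7, 8, 8, 15, 17]

The merge sort proceeds by recursively splitting the array and merging sorted halves.
After all merges, the sorted array is [3, 7, 8, 8, 15, 17].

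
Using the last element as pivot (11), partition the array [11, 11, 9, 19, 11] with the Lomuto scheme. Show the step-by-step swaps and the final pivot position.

Lomuto partition with pivot = 11:

Initial array: [11, 11, 9, 19, 11]

arr[0]=11 <= 11: swap with position 0, array becomes [11, 11, 9, 19, 11]
arr[1]=11 <= 11: swap with position 1, array becomes [11, 11, 9, 19, 11]
arr[2]=9 <= 11: swap with position 2, array becomes [11, 11, 9, 19, 11]
arr[3]=19 > 11: no swap

Place pivot at position 3: [11, 11, 9, 11, 19]
Pivot position: 3

After partitioning with pivot 11, the array becomes [11, 11, 9, 11, 19]. The pivot is placed at index 3. All elements to the left of the pivot are <= 11, and all elements to the right are > 11.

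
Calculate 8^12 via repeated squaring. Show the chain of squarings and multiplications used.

Computing 8^12 by squaring (build up from 8^1; each line after the first costs one multiplication):

8^1 = 8
8^2 = (8^1)^2 = 8^2 = 64
8^3 = 8 * 8^2 = 8 * 64 = 512
8^6 = (8^3)^2 = 512^2 = 262144
8^12 = (8^6)^2 = 262144^2 = 68719476736

Result: 68719476736
Multiplications needed: 4 (4 lines after 8^1)

8^12 = 68719476736. Using exponentiation by squaring, this requires 4 multiplications. The key idea: if the exponent is even, square the half-power; if odd, multiply by the base once.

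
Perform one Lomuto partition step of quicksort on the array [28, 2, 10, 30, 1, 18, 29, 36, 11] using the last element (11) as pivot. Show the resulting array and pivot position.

Lomuto partition with pivot = 11:

Initial array: [28, 2, 10, 30, 1, 18, 29, 36, 11]

arr[0]=28 > 11: no swap
arr[1]=2 <= 11: swap with position 0, array becomes [2, 28, 10, 30, 1, 18, 29, 36, 11]
arr[2]=10 <= 11: swap with position 1, array becomes [2, 10, 28, 30, 1, 18, 29, 36, 11]
arr[3]=30 > 11: no swap
arr[4]=1 <= 11: swap with position 2, array becomes [2, 10, 1, 30, 28, 18, 29, 36, 11]
arr[5]=18 > 11: no swap
arr[6]=29 > 11: no swap
arr[7]=36 > 11: no swap

Place pivot at position 3: [2, 10, 1, 11, 28, 18, 29, 36, 30]
Pivot position: 3

After partitioning with pivot 11, the array becomes [2, 10, 1, 11, 28, 18, 29, 36, 30]. The pivot is placed at index 3. All elements to the left of the pivot are <= 11, and all elements to the right are > 11.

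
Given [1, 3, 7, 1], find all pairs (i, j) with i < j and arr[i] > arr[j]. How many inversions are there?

Finding inversions in [1, 3, 7, 1]:

(1, 3): arr[1]=3 > arr[3]=1
(2, 3): arr[2]=7 > arr[3]=1

Total inversions: 2

The array has 2 inversion(s): (1,3), (2,3). Each pair (i,j) satisfies i < j and arr[i] > arr[j].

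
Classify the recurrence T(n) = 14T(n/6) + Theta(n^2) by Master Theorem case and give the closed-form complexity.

Master Theorem for T(n) = 14T(n/6) + O(n^2):

a = 14, b = 6, c = 2
log_b(a) = log_6(14) = 1.4729

Case 3: c = 2 > log_6(14) = 1.4729
T(n) = O(n^2) = O(n^2)

For T(n) = 14T(n/6) + O(n^2): log_6(14) = 1.4729. This is Case 3 of the Master Theorem (c > log_b(a), work dominated by root), giving O(n^2).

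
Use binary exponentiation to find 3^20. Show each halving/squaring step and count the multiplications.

Computing 3^20 by squaring (build up from 3^1; each line after the first costs one multiplication):

3^1 = 3
3^2 = (3^1)^2 = 3^2 = 9
3^4 = (3^2)^2 = 9^2 = 81
3^5 = 3 * 3^4 = 3 * 81 = 243
3^10 = (3^5)^2 = 243^2 = 59049
3^20 = (3^10)^2 = 59049^2 = 3486784401

Result: 3486784401
Multiplications needed: 5 (5 lines after 3^1)

3^20 = 3486784401. Using exponentiation by squaring, this requires 5 multiplications. The key idea: if the exponent is even, square the half-power; if odd, multiply by the base once.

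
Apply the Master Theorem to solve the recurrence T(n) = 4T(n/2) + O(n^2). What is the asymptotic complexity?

Master Theorem for T(n) = 4T(n/2) + O(n^2):

a = 4, b = 2, c = 2
log_b(a) = log_2(4) = 2.0000

Case 2: c = 2 = log_2(4) = 2.0000
T(n) = O(n^2 log n) = O(n^2 log n)

For T(n) = 4T(n/2) + O(n^2): log_2(4) = 2.0000. This is Case 2 of the Master Theorem (c = log_b(a), equal work at all levels), giving O(n^2 log n).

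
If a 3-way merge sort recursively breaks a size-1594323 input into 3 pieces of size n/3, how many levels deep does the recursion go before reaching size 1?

For divide and conquer with division factor 3:

Problem sizes at each level:
Level 0: 1594323
Level 1: 531441
Level 2: 177147
Level 3: 59049
Level 4: 19683
Level 5: 6561
Level 6: 2187
Level 7: 729
Level 8: 243
Level 9: 81
Level 10: 27
Level 11: 9
Level 12: 3
Level 13: 1

The root is level 0 and the size-1 base case is level 13 (the tree spans levels 0 through 13, i.e. 14 levels counting the root), so the depth is the number of divisions: log_3(1594323) = 13

The recursion tree depth is log_3(1594323) = 13. At each level, the problem size is divided by 3, so it takes 13 divisions to reduce to a base case of size 1. The algorithm makes 3 recursive calls at each level.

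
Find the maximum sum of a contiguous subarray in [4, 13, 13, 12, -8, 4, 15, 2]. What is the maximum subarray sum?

Using Kadane's algorithm on [4, 13, 13, 12, -8, 4, 15, 2]:

Scanning through the array:
Position 1 (value 13): max_ending_here = 17, max_so_far = 17
Position 2 (value 13): max_ending_here = 30, max_so_far = 30
Position 3 (value 12): max_ending_here = 42, max_so_far = 42
Position 4 (value -8): max_ending_here = 34, max_so_far = 42
Position 5 (value 4): max_ending_here = 38, max_so_far = 42
Position 6 (value 15): max_ending_here = 53, max_so_far = 53
Position 7 (value 2): max_ending_here = 55, max_so_far = 55

Maximum subarray: [4, 13, 13, 12, -8, 4, 15, 2]
Maximum sum: 55

The maximum subarray is [4, 13, 13, 12, -8, 4, 15, 2] with sum 55. This subarray runs from index 0 to index 7.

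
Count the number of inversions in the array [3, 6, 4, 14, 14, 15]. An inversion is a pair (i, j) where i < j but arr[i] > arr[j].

Finding inversions in [3, 6, 4, 14, 14, 15]:

(1, 2): arr[1]=6 > arr[2]=4

Total inversions: 1

The array has 1 inversion(s): (1,2). Each pair (i,j) satisfies i < j and arr[i] > arr[j].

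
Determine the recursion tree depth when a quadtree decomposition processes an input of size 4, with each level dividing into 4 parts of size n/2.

For divide and conquer with division factor 2:

Problem sizes at each level:
Level 0: 4
Level 1: 2
Level 2: 1

The root is level 0 and the size-1 base case is level 2 (the tree spans levels 0 through 2, i.e. 3 levels counting the root), so the depth is the number of divisions: log_2(4) = 2

The recursion tree depth is log_2(4) = 2. At each level, the problem size is divided by 2, so it takes 2 divisions to reduce to a base case of size 1. The algorithm makes 4 recursive calls at each level.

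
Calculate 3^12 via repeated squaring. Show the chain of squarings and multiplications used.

Computing 3^12 by squaring (build up from 3^1; each line after the first costs one multiplication):

3^1 = 3
3^2 = (3^1)^2 = 3^2 = 9
3^3 = 3 * 3^2 = 3 * 9 = 27
3^6 = (3^3)^2 = 27^2 = 729
3^12 = (3^6)^2 = 729^2 = 531441

Result: 531441
Multiplications needed: 4 (4 lines after 3^1)

3^12 = 531441. Using exponentiation by squaring, this requires 4 multiplications. The key idea: if the exponent is even, square the half-power; if odd, multiply by the base once.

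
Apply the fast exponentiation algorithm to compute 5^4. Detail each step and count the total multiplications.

Computing 5^4 by squaring (build up from 5^1; each line after the first costs one multiplication):

5^1 = 5
5^2 = (5^1)^2 = 5^2 = 25
5^4 = (5^2)^2 = 25^2 = 625

Result: 625
Multiplications needed: 2 (2 lines after 5^1)

5^4 = 625. Using exponentiation by squaring, this requires 2 multiplications. The key idea: if the exponent is even, square the half-power; if odd, multiply by the base once.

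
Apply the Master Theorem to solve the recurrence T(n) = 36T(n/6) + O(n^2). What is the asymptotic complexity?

Master Theorem for T(n) = 36T(n/6) + O(n^2):

a = 36, b = 6, c = 2
log_b(a) = log_6(36) = 2.0000

Case 2: c = 2 = log_6(36) = 2.0000
T(n) = O(n^2 log n) = O(n^2 log n)

For T(n) = 36T(n/6) + O(n^2): log_6(36) = 2.0000. This is Case 2 of the Master Theorem (c = log_b(a), equal work at all levels), giving O(n^2 log n).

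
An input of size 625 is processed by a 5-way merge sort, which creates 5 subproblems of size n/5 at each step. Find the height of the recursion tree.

For divide and conquer with division factor 5:

Problem sizes at each level:
Level 0: 625
Level 1: 125
Level 2: 25
Level 3: 5
Level 4: 1

The root is level 0 and the size-1 base case is level 4 (the tree spans levels 0 through 4, i.e. 5 levels counting the root), so the depth is the number of divisions: log_5(625) = 4

The recursion tree depth is log_5(625) = 4. At each level, the problem size is divided by 5, so it takes 4 divisions to reduce to a base case of size 1. The algorithm makes 5 recursive calls at each level.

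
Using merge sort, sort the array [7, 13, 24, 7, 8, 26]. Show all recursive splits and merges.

Merge sort trace:

Split: [7, 13, 24, 7, 8, 26] -> [7, 13, 24] and [7, 8, 26]
  Split: [7, 13, 24] -> [7] and [13, 24]
    Split: [13, 24] -> [13] and [24]
    Merge: [13] + [24] -> [13, 24]
  Merge: [7] + [13, 24] -> [7, 13, 24]
  Split: [7, 8, 26] -> [7] and [8, 26]
    Split: [8, 26] -> [8] and [26]
    Merge: [8] + [26] -> [8, 26]
  Merge: [7] + [8, 26] -> [7, 8, 26]
Merge: [7, 13, 24] + [7, 8, 26] -> [7, 7, 8, 13, 24, 26]

Final sorted array: [7, 7, 8, 13, 24, 26]

The merge sort proceeds by recursively splitting the array and merging sorted halves.
After all merges, the sorted array is [7, 7, 8, 13, 24, 26].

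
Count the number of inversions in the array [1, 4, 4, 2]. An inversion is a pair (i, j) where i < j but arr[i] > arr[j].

Finding inversions in [1, 4, 4, 2]:

(1, 3): arr[1]=4 > arr[3]=2
(2, 3): arr[2]=4 > arr[3]=2

Total inversions: 2

The array has 2 inversion(s): (1,3), (2,3). Each pair (i,j) satisfies i < j and arr[i] > arr[j].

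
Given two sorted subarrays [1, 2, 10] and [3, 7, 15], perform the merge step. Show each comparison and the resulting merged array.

Merging process:

Compare 1 vs 3: take 1 from left. Merged: [1]
Compare 2 vs 3: take 2 from left. Merged: [1, 2]
Compare 10 vs 3: take 3 from right. Merged: [1, 2, 3]
Compare 10 vs 7: take 7 from right. Merged: [1, 2, 3, 7]
Compare 10 vs 15: take 10 from left. Merged: [1, 2, 3, 7, 10]
Append remaining from right: [15]. Merged: [1, 2, 3, 7, 10, 15]

Final merged array: [1, 2, 3, 7, 10, 15]
Total comparisons: 5

The merged array is [1, 2, 3, 7, 10, 15], requiring 5 comparisons. The merge step runs in O(n) time where n is the total number of elements.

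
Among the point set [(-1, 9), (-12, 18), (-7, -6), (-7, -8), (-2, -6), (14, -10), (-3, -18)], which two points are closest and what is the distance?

Computing all pairwise distances among 7 points:

d((-1, 9), (-12, 18)) = 14.2127
d((-1, 9), (-7, -6)) = 16.1555
d((-1, 9), (-7, -8)) = 18.0278
d((-1, 9), (-2, -6)) = 15.0333
d((-1, 9), (14, -10)) = 24.2074
d((-1, 9), (-3, -18)) = 27.074
d((-12, 18), (-7, -6)) = 24.5153
d((-12, 18), (-7, -8)) = 26.4764
d((-12, 18), (-2, -6)) = 26.0
d((-12, 18), (14, -10)) = 38.2099
d((-12, 18), (-3, -18)) = 37.108
d((-7, -6), (-7, -8)) = 2.0 <-- minimum
d((-7, -6), (-2, -6)) = 5.0
d((-7, -6), (14, -10)) = 21.3776
d((-7, -6), (-3, -18)) = 12.6491
d((-7, -8), (-2, -6)) = 5.3852
d((-7, -8), (14, -10)) = 21.095
d((-7, -8), (-3, -18)) = 10.7703
d((-2, -6), (14, -10)) = 16.4924
d((-2, -6), (-3, -18)) = 12.0416
d((14, -10), (-3, -18)) = 18.7883

Closest pair: (-7, -6) and (-7, -8) with distance 2.0

The closest pair is (-7, -6) and (-7, -8) with Euclidean distance 2.0. For 7 points, brute-force pairwise comparison is shown above. For large n, the divide-and-conquer algorithm (sort by x, recurse on halves, check the dividing strip) achieves O(n log n).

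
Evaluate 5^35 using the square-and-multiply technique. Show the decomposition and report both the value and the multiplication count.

Computing 5^35 by squaring (build up from 5^1; each line after the first costs one multiplication):

5^1 = 5
5^2 = (5^1)^2 = 5^2 = 25
5^4 = (5^2)^2 = 25^2 = 625
5^8 = (5^4)^2 = 625^2 = 390625
5^16 = (5^8)^2 = 390625^2 = 152587890625
5^17 = 5 * 5^16 = 5 * 152587890625 = 762939453125
5^34 = (5^17)^2 = 762939453125^2 = 582076609134674072265625
5^35 = 5 * 5^34 = 5 * 582076609134674072265625 = 2910383045673370361328125

Result: 2910383045673370361328125
Multiplications needed: 7 (7 lines after 5^1)

5^35 = 2910383045673370361328125. Using exponentiation by squaring, this requires 7 multiplications. The key idea: if the exponent is even, square the half-power; if odd, multiply by the base once.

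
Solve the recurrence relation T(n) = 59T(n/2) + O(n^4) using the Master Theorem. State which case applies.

Master Theorem for T(n) = 59T(n/2) + O(n^4):

a = 59, b = 2, c = 4
log_b(a) = log_2(59) = 5.8826

Case 1: c = 4 < log_2(59) = 5.8826
T(n) = O(n^(log_2 59))

For T(n) = 59T(n/2) + O(n^4): log_2(59) = 5.8826. This is Case 1 of the Master Theorem (c < log_b(a), work dominated by leaves), giving O(n^(log_2 59)).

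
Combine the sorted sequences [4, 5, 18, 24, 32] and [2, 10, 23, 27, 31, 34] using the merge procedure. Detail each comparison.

Merging process:

Compare 4 vs 2: take 2 from right. Merged: [2]
Compare 4 vs 10: take 4 from left. Merged: [2, 4]
Compare 5 vs 10: take 5 from left. Merged: [2, 4, 5]
Compare 18 vs 10: take 10 from right. Merged: [2, 4, 5, 10]
Compare 18 vs 23: take 18 from left. Merged: [2, 4, 5, 10, 18]
Compare 24 vs 23: take 23 from right. Merged: [2, 4, 5, 10, 18, 23]
Compare 24 vs 27: take 24 from left. Merged: [2, 4, 5, 10, 18, 23, 24]
Compare 32 vs 27: take 27 from right. Merged: [2, 4, 5, 10, 18, 23, 24, 27]
Compare 32 vs 31: take 31 from right. Merged: [2, 4, 5, 10, 18, 23, 24, 27, 31]
Compare 32 vs 34: take 32 from left. Merged: [2, 4, 5, 10, 18, 23, 24, 27, 31, 32]
Append remaining from right: [34]. Merged: [2, 4, 5, 10, 18, 23, 24, 27, 31, 32, 34]

Final merged array: [2, 4, 5, 10, 18, 23, 24, 27, 31, 32, 34]
Total comparisons: 10

The merged array is [2, 4, 5, 10, 18, 23, 24, 27, 31, 32, 34], requiring 10 comparisons. The merge step runs in O(n) time where n is the total number of elements.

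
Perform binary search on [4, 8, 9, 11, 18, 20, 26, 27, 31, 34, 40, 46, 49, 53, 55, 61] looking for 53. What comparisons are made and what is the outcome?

Binary search for 53 in [4, 8, 9, 11, 18, 20, 26, 27, 31, 34, 40, 46, 49, 53, 55, 61]:

lo=0, hi=15, mid=7, arr[mid]=27 -> 27 < 53, search right half
lo=8, hi=15, mid=11, arr[mid]=46 -> 46 < 53, search right half
lo=12, hi=15, mid=13, arr[mid]=53 -> Found target at index 13!

Binary search finds 53 at index 13 after 3 comparisons. The search repeatedly halves the search space by comparing with the middle element.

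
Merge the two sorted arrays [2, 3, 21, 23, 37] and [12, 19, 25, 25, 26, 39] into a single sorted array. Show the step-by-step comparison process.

Merging process:

Compare 2 vs 12: take 2 from left. Merged: [2]
Compare 3 vs 12: take 3 from left. Merged: [2, 3]
Compare 21 vs 12: take 12 from right. Merged: [2, 3, 12]
Compare 21 vs 19: take 19 from right. Merged: [2, 3, 12, 19]
Compare 21 vs 25: take 21 from left. Merged: [2, 3, 12, 19, 21]
Compare 23 vs 25: take 23 from left. Merged: [2, 3, 12, 19, 21, 23]
Compare 37 vs 25: take 25 from right. Merged: [2, 3, 12, 19, 21, 23, 25]
Compare 37 vs 25: take 25 from right. Merged: [2, 3, 12, 19, 21, 23, 25, 25]
Compare 37 vs 26: take 26 from right. Merged: [2, 3, 12, 19, 21, 23, 25, 25, 26]
Compare 37 vs 39: take 37 from left. Merged: [2, 3, 12, 19, 21, 23, 25, 25, 26, 37]
Append remaining from right: [39]. Merged: [2, 3, 12, 19, 21, 23, 25, 25, 26, 37, 39]

Final merged array: [2, 3, 12, 19, 21, 23, 25, 25, 26, 37, 39]
Total comparisons: 10

The merged array is [2, 3, 12, 19, 21, 23, 25, 25, 26, 37, 39], requiring 10 comparisons. The merge step runs in O(n) time where n is the total number of elements.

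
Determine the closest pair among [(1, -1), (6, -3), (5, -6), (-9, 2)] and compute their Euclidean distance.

Computing all pairwise distances among 4 points:

d((1, -1), (6, -3)) = 5.3852
d((1, -1), (5, -6)) = 6.4031
d((1, -1), (-9, 2)) = 10.4403
d((6, -3), (5, -6)) = 3.1623 <-- minimum
d((6, -3), (-9, 2)) = 15.8114
d((5, -6), (-9, 2)) = 16.1245

Closest pair: (6, -3) and (5, -6) with distance 3.1623

The closest pair is (6, -3) and (5, -6) with Euclidean distance 3.1623. For 4 points, brute-force pairwise comparison is shown above. For large n, the divide-and-conquer algorithm (sort by x, recurse on halves, check the dividing strip) achieves O(n log n).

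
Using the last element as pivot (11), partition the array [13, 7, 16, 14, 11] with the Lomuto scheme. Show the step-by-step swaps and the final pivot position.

Lomuto partition with pivot = 11:

Initial array: [13, 7, 16, 14, 11]

arr[0]=13 > 11: no swap
arr[1]=7 <= 11: swap with position 0, array becomes [7, 13, 16, 14, 11]
arr[2]=16 > 11: no swap
arr[3]=14 > 11: no swap

Place pivot at position 1: [7, 11, 16, 14, 13]
Pivot position: 1

After partitioning with pivot 11, the array becomes [7, 11, 16, 14, 13]. The pivot is placed at index 1. All elements to the left of the pivot are <= 11, and all elements to the right are > 11.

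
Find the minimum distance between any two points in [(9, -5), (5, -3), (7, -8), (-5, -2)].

Computing all pairwise distances among 4 points:

d((9, -5), (5, -3)) = 4.4721
d((9, -5), (7, -8)) = 3.6056 <-- minimum
d((9, -5), (-5, -2)) = 14.3178
d((5, -3), (7, -8)) = 5.3852
d((5, -3), (-5, -2)) = 10.0499
d((7, -8), (-5, -2)) = 13.4164

Closest pair: (9, -5) and (7, -8) with distance 3.6056

The closest pair is (9, -5) and (7, -8) with Euclidean distance 3.6056. For 4 points, brute-force pairwise comparison is shown above. For large n, the divide-and-conquer algorithm (sort by x, recurse on halves, check the dividing strip) achieves O(n log n).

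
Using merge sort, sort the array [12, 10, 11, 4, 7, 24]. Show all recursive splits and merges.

Merge sort trace:

Split: [12, 10, 11, 4, 7, 24] -> [12, 10, 11] and [4, 7, 24]
  Split: [12, 10, 11] -> [12] and [10, 11]
    Split: [10, 11] -> [10] and [11]
    Merge: [10] + [11] -> [10, 11]
  Merge: [12] + [10, 11] -> [10, 11, 12]
  Split: [4, 7, 24] -> [4] and [7, 24]
    Split: [7, 24] -> [7] and [24]
    Merge: [7] + [24] -> [7, 24]
  Merge: [4] + [7, 24] -> [4, 7, 24]
Merge: [10, 11, 12] + [4, 7, 24] -> [4, 7, 10, 11, 12, 24]

Final sorted array: [4, 7, 10, 11, 12, 24]

The merge sort proceeds by recursively splitting the array and merging sorted halves.
After all merges, the sorted array is [4, 7, 10, 11, 12, 24].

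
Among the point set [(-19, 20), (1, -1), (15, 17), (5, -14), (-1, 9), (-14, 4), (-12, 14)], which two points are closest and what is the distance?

Computing all pairwise distances among 7 points:

d((-19, 20), (1, -1)) = 29.0
d((-19, 20), (15, 17)) = 34.1321
d((-19, 20), (5, -14)) = 41.6173
d((-19, 20), (-1, 9)) = 21.095
d((-19, 20), (-14, 4)) = 16.7631
d((-19, 20), (-12, 14)) = 9.2195 <-- minimum
d((1, -1), (15, 17)) = 22.8035
d((1, -1), (5, -14)) = 13.6015
d((1, -1), (-1, 9)) = 10.198
d((1, -1), (-14, 4)) = 15.8114
d((1, -1), (-12, 14)) = 19.8494
d((15, 17), (5, -14)) = 32.573
d((15, 17), (-1, 9)) = 17.8885
d((15, 17), (-14, 4)) = 31.7805
d((15, 17), (-12, 14)) = 27.1662
d((5, -14), (-1, 9)) = 23.7697
d((5, -14), (-14, 4)) = 26.1725
d((5, -14), (-12, 14)) = 32.7567
d((-1, 9), (-14, 4)) = 13.9284
d((-1, 9), (-12, 14)) = 12.083
d((-14, 4), (-12, 14)) = 10.198

Closest pair: (-19, 20) and (-12, 14) with distance 9.2195

The closest pair is (-19, 20) and (-12, 14) with Euclidean distance 9.2195. For 7 points, brute-force pairwise comparison is shown above. For large n, the divide-and-conquer algorithm (sort by x, recurse on halves, check the dividing strip) achieves O(n log n).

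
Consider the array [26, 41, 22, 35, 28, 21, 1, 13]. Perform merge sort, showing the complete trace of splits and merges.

Merge sort trace:

Split: [26, 41, 22, 35, 28, 21, 1, 13] -> [26, 41, 22, 35] and [28, 21, 1, 13]
  Split: [26, 41, 22, 35] -> [26, 41] and [22, 35]
    Split: [26, 41] -> [26] and [41]
    Merge: [26] + [41] -> [26, 41]
    Split: [22, 35] -> [22] and [35]
    Merge: [22] + [35] -> [22, 35]
  Merge: [26, 41] + [22, 35] -> [22, 26, 35, 41]
  Split: [28, 21, 1, 13] -> [28, 21] and [1, 13]
    Split: [28, 21] -> [28] and [21]
    Merge: [28] + [21] -> [21, 28]
    Split: [1, 13] -> [1] and [13]
    Merge: [1] + [13] -> [1, 13]
  Merge: [21, 28] + [1, 13] -> [1, 13, 21, 28]
Merge: [22, 26, 35, 41] + [1, 13, 21, 28] -> [1, 13, 21, 22, 26, 28, 35, 41]

Final sorted array: [1, 13, 21, 22, 26, 28, 35, 41]

The merge sort proceeds by recursively splitting the array and merging sorted halves.
After all merges, the sorted array is [1, 13, 21, 22, 26, 28, 35, 41].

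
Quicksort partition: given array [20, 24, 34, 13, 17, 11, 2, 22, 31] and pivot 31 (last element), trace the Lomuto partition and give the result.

Lomuto partition with pivot = 31:

Initial array: [20, 24, 34, 13, 17, 11, 2, 22, 31]

arr[0]=20 <= 31: swap with position 0, array becomes [20, 24, 34, 13, 17, 11, 2, 22, 31]
arr[1]=24 <= 31: swap with position 1, array becomes [20, 24, 34, 13, 17, 11, 2, 22, 31]
arr[2]=34 > 31: no swap
arr[3]=13 <= 31: swap with position 2, array becomes [20, 24, 13, 34, 17, 11, 2, 22, 31]
arr[4]=17 <= 31: swap with position 3, array becomes [20, 24, 13, 17, 34, 11, 2, 22, 31]
arr[5]=11 <= 31: swap with position 4, array becomes [20, 24, 13, 17, 11, 34, 2, 22, 31]
arr[6]=2 <= 31: swap with position 5, array becomes [20, 24, 13, 17, 11, 2, 34, 22, 31]
arr[7]=22 <= 31: swap with position 6, array becomes [20, 24, 13, 17, 11, 2, 22, 34, 31]

Place pivot at position 7: [20, 24, 13, 17, 11, 2, 22, 31, 34]
Pivot position: 7

After partitioning with pivot 31, the array becomes [20, 24, 13, 17, 11, 2, 22, 31, 34]. The pivot is placed at index 7. All elements to the left of the pivot are <= 31, and all elements to the right are > 31.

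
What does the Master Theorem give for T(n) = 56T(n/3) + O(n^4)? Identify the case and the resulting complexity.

Master Theorem for T(n) = 56T(n/3) + O(n^4):

a = 56, b = 3, c = 4
log_b(a) = log_3(56) = 3.6640

Case 3: c = 4 > log_3(56) = 3.6640
T(n) = O(n^4) = O(n^4)

For T(n) = 56T(n/3) + O(n^4): log_3(56) = 3.6640. This is Case 3 of the Master Theorem (c > log_b(a), work dominated by root), giving O(n^4).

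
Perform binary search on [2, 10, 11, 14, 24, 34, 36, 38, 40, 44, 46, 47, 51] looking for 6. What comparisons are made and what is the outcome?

Binary search for 6 in [2, 10, 11, 14, 24, 34, 36, 38, 40, 44, 46, 47, 51]:

lo=0, hi=12, mid=6, arr[mid]=36 -> 36 > 6, search left half
lo=0, hi=5, mid=2, arr[mid]=11 -> 11 > 6, search left half
lo=0, hi=1, mid=0, arr[mid]=2 -> 2 < 6, search right half
lo=1, hi=1, mid=1, arr[mid]=10 -> 10 > 6, search left half
lo=1 > hi=0, target 6 not found

Binary search determines that 6 is not in the array after 4 comparisons. The search space was exhausted without finding the target.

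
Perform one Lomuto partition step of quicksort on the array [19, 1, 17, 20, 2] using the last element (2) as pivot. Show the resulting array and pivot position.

Lomuto partition with pivot = 2:

Initial array: [19, 1, 17, 20, 2]

arr[0]=19 > 2: no swap
arr[1]=1 <= 2: swap with position 0, array becomes [1, 19, 17, 20, 2]
arr[2]=17 > 2: no swap
arr[3]=20 > 2: no swap

Place pivot at position 1: [1, 2, 17, 20, 19]
Pivot position: 1

After partitioning with pivot 2, the array becomes [1, 2, 17, 20, 19]. The pivot is placed at index 1. All elements to the left of the pivot are <= 2, and all elements to the right are > 2.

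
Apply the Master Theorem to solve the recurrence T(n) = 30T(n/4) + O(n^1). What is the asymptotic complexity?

Master Theorem for T(n) = 30T(n/4) + O(n^1):

a = 30, b = 4, c = 1
log_b(a) = log_4(30) = 2.4534

Case 1: c = 1 < log_4(30) = 2.4534
T(n) = O(n^(log_4 30))

For T(n) = 30T(n/4) + O(n^1): log_4(30) = 2.4534. This is Case 1 of the Master Theorem (c < log_b(a), work dominated by leaves), giving O(n^(log_4 30)).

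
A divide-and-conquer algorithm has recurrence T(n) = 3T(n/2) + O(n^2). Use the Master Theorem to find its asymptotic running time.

Master Theorem for T(n) = 3T(n/2) + O(n^2):

a = 3, b = 2, c = 2
log_b(a) = log_2(3) = 1.5850

Case 3: c = 2 > log_2(3) = 1.5850
T(n) = O(n^2) = O(n^2)

For T(n) = 3T(n/2) + O(n^2): log_2(3) = 1.5850. This is Case 3 of the Master Theorem (c > log_b(a), work dominated by root), giving O(n^2).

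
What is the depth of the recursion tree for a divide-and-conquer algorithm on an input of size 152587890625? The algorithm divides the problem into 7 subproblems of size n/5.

For divide and conquer with division factor 5:

Problem sizes at each level:
Level 0: 152587890625
Level 1: 30517578125
Level 2: 6103515625
Level 3: 1220703125
Level 4: 244140625
Level 5: 48828125
Level 6: 9765625
Level 7: 1953125
Level 8: 390625
Level 9: 78125
Level 10: 15625
Level 11: 3125
Level 12: 625
Level 13: 125
Level 14: 25
Level 15: 5
Level 16: 1

The root is level 0 and the size-1 base case is level 16 (the tree spans levels 0 through 16, i.e. 17 levels counting the root), so the depth is the number of divisions: log_5(152587890625) = 16

The recursion tree depth is log_5(152587890625) = 16. At each level, the problem size is divided by 5, so it takes 16 divisions to reduce to a base case of size 1. The algorithm makes 7 recursive calls at each level.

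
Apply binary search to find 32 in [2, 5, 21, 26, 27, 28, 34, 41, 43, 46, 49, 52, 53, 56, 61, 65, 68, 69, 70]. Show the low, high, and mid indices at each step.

Binary search for 32 in [2, 5, 21, 26, 27, 28, 34, 41, 43, 46, 49, 52, 53, 56, 61, 65, 68, 69, 70]:

lo=0, hi=18, mid=9, arr[mid]=46 -> 46 > 32, search left half
lo=0, hi=8, mid=4, arr[mid]=27 -> 27 < 32, search right half
lo=5, hi=8, mid=6, arr[mid]=34 -> 34 > 32, search left half
lo=5, hi=5, mid=5, arr[mid]=28 -> 28 < 32, search right half
lo=6 > hi=5, target 32 not found

Binary search determines that 32 is not in the array after 4 comparisons. The search space was exhausted without finding the target.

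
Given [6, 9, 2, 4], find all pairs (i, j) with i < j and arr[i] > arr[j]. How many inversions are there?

Finding inversions in [6, 9, 2, 4]:

(0, 2): arr[0]=6 > arr[2]=2
(0, 3): arr[0]=6 > arr[3]=4
(1, 2): arr[1]=9 > arr[2]=2
(1, 3): arr[1]=9 > arr[3]=4

Total inversions: 4

The array has 4 inversion(s): (0,2), (0,3), (1,2), (1,3). Each pair (i,j) satisfies i < j and arr[i] > arr[j].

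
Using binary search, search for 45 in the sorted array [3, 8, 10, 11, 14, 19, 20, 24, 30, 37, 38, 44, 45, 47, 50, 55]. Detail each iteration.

Binary search for 45 in [3, 8, 10, 11, 14, 19, 20, 24, 30, 37, 38, 44, 45, 47, 50, 55]:

lo=0, hi=15, mid=7, arr[mid]=24 -> 24 < 45, search right half
lo=8, hi=15, mid=11, arr[mid]=44 -> 44 < 45, search right half
lo=12, hi=15, mid=13, arr[mid]=47 -> 47 > 45, search left half
lo=12, hi=12, mid=12, arr[mid]=45 -> Found target at index 12!

Binary search finds 45 at index 12 after 4 comparisons. The search repeatedly halves the search space by comparing with the middle element.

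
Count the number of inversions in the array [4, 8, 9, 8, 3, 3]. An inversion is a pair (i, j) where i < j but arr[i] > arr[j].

Finding inversions in [4, 8, 9, 8, 3, 3]:

(0, 4): arr[0]=4 > arr[4]=3
(0, 5): arr[0]=4 > arr[5]=3
(1, 4): arr[1]=8 > arr[4]=3
(1, 5): arr[1]=8 > arr[5]=3
(2, 3): arr[2]=9 > arr[3]=8
(2, 4): arr[2]=9 > arr[4]=3
(2, 5): arr[2]=9 > arr[5]=3
(3, 4): arr[3]=8 > arr[4]=3
(3, 5): arr[3]=8 > arr[5]=3

Total inversions: 9

The array has 9 inversion(s): (0,4), (0,5), (1,4), (1,5), (2,3), (2,4), (2,5), (3,4), (3,5). Each pair (i,j) satisfies i < j and arr[i] > arr[j].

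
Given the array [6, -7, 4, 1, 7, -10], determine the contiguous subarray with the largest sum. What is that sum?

Using Kadane's algorithm on [6, -7, 4, 1, 7, -10]:

Scanning through the array:
Position 1 (value -7): max_ending_here = -1, max_so_far = 6
Position 2 (value 4): max_ending_here = 4, max_so_far = 6
Position 3 (value 1): max_ending_here = 5, max_so_far = 6
Position 4 (value 7): max_ending_here = 12, max_so_far = 12
Position 5 (value -10): max_ending_here = 2, max_so_far = 12

Maximum subarray: [4, 1, 7]
Maximum sum: 12

The maximum subarray is [4, 1, 7] with sum 12. This subarray runs from index 2 to index 4.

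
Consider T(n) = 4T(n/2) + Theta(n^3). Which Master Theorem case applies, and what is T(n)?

Master Theorem for T(n) = 4T(n/2) + O(n^3):

a = 4, b = 2, c = 3
log_b(a) = log_2(4) = 2.0000

Case 3: c = 3 > log_2(4) = 2.0000
T(n) = O(n^3) = O(n^3)

For T(n) = 4T(n/2) + O(n^3): log_2(4) = 2.0000. This is Case 3 of the Master Theorem (c > log_b(a), work dominated by root), giving O(n^3).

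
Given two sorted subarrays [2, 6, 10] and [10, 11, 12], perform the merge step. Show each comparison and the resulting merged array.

Merging process:

Compare 2 vs 10: take 2 from left. Merged: [2]
Compare 6 vs 10: take 6 from left. Merged: [2, 6]
Compare 10 vs 10: take 10 from left. Merged: [2, 6, 10]
Append remaining from right: [10, 11, 12]. Merged: [2, 6, 10, 10, 11, 12]

Final merged array: [2, 6, 10, 10, 11, 12]
Total comparisons: 3

The merged array is [2, 6, 10, 10, 11, 12], requiring 3 comparisons. The merge step runs in O(n) time where n is the total number of elements.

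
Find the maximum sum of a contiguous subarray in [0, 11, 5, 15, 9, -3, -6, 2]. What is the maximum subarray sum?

Using Kadane's algorithm on [0, 11, 5, 15, 9, -3, -6, 2]:

Scanning through the array:
Position 1 (value 11): max_ending_here = 11, max_so_far = 11
Position 2 (value 5): max_ending_here = 16, max_so_far = 16
Position 3 (value 15): max_ending_here = 31, max_so_far = 31
Position 4 (value 9): max_ending_here = 40, max_so_far = 40
Position 5 (value -3): max_ending_here = 37, max_so_far = 40
Position 6 (value -6): max_ending_here = 31, max_so_far = 40
Position 7 (value 2): max_ending_here = 33, max_so_far = 40

Maximum subarray: [0, 11, 5, 15, 9]
Maximum sum: 40

The maximum subarray is [0, 11, 5, 15, 9] with sum 40. This subarray runs from index 0 to index 4.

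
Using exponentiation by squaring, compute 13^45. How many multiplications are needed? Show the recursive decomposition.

Computing 13^45 by squaring (build up from 13^1; each line after the first costs one multiplication):

13^1 = 13
13^2 = (13^1)^2 = 13^2 = 169
13^4 = (13^2)^2 = 169^2 = 28561
13^5 = 13 * 13^4 = 13 * 28561 = 371293
13^10 = (13^5)^2 = 371293^2 = 137858491849
13^11 = 13 * 13^10 = 13 * 137858491849 = 1792160394037
13^22 = (13^11)^2 = 1792160394037^2 = 3211838877954855105157369
13^44 = (13^22)^2 = 3211838877954855105157369^2 = 10315908977942302627204470186314316211062255002161
13^45 = 13 * 13^44 = 13 * 10315908977942302627204470186314316211062255002161 = 134106816713249934153658112422086110743809315028093

Result: 134106816713249934153658112422086110743809315028093
Multiplications needed: 8 (8 lines after 13^1)

13^45 = 134106816713249934153658112422086110743809315028093. Using exponentiation by squaring, this requires 8 multiplications. The key idea: if the exponent is even, square the half-power; if odd, multiply by the base once.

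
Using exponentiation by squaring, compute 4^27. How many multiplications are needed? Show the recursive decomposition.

Computing 4^27 by squaring (build up from 4^1; each line after the first costs one multiplication):

4^1 = 4
4^2 = (4^1)^2 = 4^2 = 16
4^3 = 4 * 4^2 = 4 * 16 = 64
4^6 = (4^3)^2 = 64^2 = 4096
4^12 = (4^6)^2 = 4096^2 = 16777216
4^13 = 4 * 4^12 = 4 * 16777216 = 67108864
4^26 = (4^13)^2 = 67108864^2 = 4503599627370496
4^27 = 4 * 4^26 = 4 * 4503599627370496 = 18014398509481984

Result: 18014398509481984
Multiplications needed: 7 (7 lines after 4^1)

4^27 = 18014398509481984. Using exponentiation by squaring, this requires 7 multiplications. The key idea: if the exponent is even, square the half-power; if odd, multiply by the base once.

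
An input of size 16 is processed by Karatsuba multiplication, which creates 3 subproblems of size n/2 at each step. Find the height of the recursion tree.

For divide and conquer with division factor 2:

Problem sizes at each level:
Level 0: 16
Level 1: 8
Level 2: 4
Level 3: 2
Level 4: 1

The root is level 0 and the size-1 base case is level 4 (the tree spans levels 0 through 4, i.e. 5 levels counting the root), so the depth is the number of divisions: log_2(16) = 4

The recursion tree depth is log_2(16) = 4. At each level, the problem size is divided by 2, so it takes 4 divisions to reduce to a base case of size 1. The algorithm makes 3 recursive calls at each level.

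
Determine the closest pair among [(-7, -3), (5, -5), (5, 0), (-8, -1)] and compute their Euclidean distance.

Computing all pairwise distances among 4 points:

d((-7, -3), (5, -5)) = 12.1655
d((-7, -3), (5, 0)) = 12.3693
d((-7, -3), (-8, -1)) = 2.2361 <-- minimum
d((5, -5), (5, 0)) = 5.0
d((5, -5), (-8, -1)) = 13.6015
d((5, 0), (-8, -1)) = 13.0384

Closest pair: (-7, -3) and (-8, -1) with distance 2.2361

The closest pair is (-7, -3) and (-8, -1) with Euclidean distance 2.2361. For 4 points, brute-force pairwise comparison is shown above. For large n, the divide-and-conquer algorithm (sort by x, recurse on halves, check the dividing strip) achieves O(n log n).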